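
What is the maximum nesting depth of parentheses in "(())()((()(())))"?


Input: "(())()((()(())))"
Tracking depth:
  Position 0 '(': depth becomes 1
  Position 1 '(': depth becomes 2
  Position 2 ')': depth becomes 1
  Position 3 ')': depth becomes 0
  Position 4 '(': depth becomes 1
  Position 5 ')': depth becomes 0
  Position 6 '(': depth becomes 1
  Position 7 '(': depth becomes 2
  Position 8 '(': depth becomes 3
  Position 9 ')': depth becomes 2
  Position 10 '(': depth becomes 3
  Position 11 '(': depth becomes 4
  Position 12 ')': depth becomes 3
  Position 13 ')': depth becomes 2
  Position 14 ')': depth becomes 1
  Position 15 ')': depth becomes 0
Maximum depth reached: 4

4


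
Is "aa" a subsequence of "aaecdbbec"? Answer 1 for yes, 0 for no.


Check if "aa" is a subsequence of "aaecdbbec"
Greedy scan:
  Position 0 ('a'): matches sub[0] = 'a'
  Position 1 ('a'): matches sub[1] = 'a'
  Position 2 ('e'): no match needed
  Position 3 ('c'): no match needed
  Position 4 ('d'): no match needed
  Position 5 ('b'): no match needed
  Position 6 ('b'): no match needed
  Position 7 ('e'): no match needed
  Position 8 ('c'): no match needed
All 2 characters matched => is a subsequence

1


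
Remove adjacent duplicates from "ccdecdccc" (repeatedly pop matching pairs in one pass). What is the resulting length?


Input: ccdecdccc
Stack-based adjacent duplicate removal:
  Read 'c': push. Stack: c
  Read 'c': matches stack top 'c' => pop. Stack: (empty)
  Read 'd': push. Stack: d
  Read 'e': push. Stack: de
  Read 'c': push. Stack: dec
  Read 'd': push. Stack: decd
  Read 'c': push. Stack: decdc
  Read 'c': matches stack top 'c' => pop. Stack: decd
  Read 'c': push. Stack: decdc
Final stack: "decdc" (length 5)

5


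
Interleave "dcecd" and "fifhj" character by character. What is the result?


Interleaving "dcecd" and "fifhj":
  Position 0: 'd' from first, 'f' from second => "df"
  Position 1: 'c' from first, 'i' from second => "ci"
  Position 2: 'e' from first, 'f' from second => "ef"
  Position 3: 'c' from first, 'h' from second => "ch"
  Position 4: 'd' from first, 'j' from second => "dj"
Result: dfciefchdj

dfciefchdj


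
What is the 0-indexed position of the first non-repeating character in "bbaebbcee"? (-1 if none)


Input: bbaebbcee
Character frequencies:
  'a': 1
  'b': 4
  'c': 1
  'e': 3
Scanning left to right for freq == 1:
  Position 0 ('b'): freq=4, skip
  Position 1 ('b'): freq=4, skip
  Position 2 ('a'): unique! => answer = 2

2


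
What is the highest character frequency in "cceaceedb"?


Input: cceaceedb
Character counts:
  'a': 1
  'b': 1
  'c': 3
  'd': 1
  'e': 3
Maximum frequency: 3

3


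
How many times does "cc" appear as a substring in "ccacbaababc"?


Searching for "cc" in "ccacbaababc"
Scanning each position:
  Position 0: "cc" => MATCH
  Position 1: "ca" => no
  Position 2: "ac" => no
  Position 3: "cb" => no
  Position 4: "ba" => no
  Position 5: "aa" => no
  Position 6: "ab" => no
  Position 7: "ba" => no
  Position 8: "ab" => no
  Position 9: "bc" => no
Total occurrences: 1

1


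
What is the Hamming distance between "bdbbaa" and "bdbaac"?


Comparing "bdbbaa" and "bdbaac" position by position:
  Position 0: 'b' vs 'b' => same
  Position 1: 'd' vs 'd' => same
  Position 2: 'b' vs 'b' => same
  Position 3: 'b' vs 'a' => differ
  Position 4: 'a' vs 'a' => same
  Position 5: 'a' vs 'c' => differ
Total differences (Hamming distance): 2

2


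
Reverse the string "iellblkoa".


Input: iellblkoa
Reading characters right to left:
  Position 8: 'a'
  Position 7: 'o'
  Position 6: 'k'
  Position 5: 'l'
  Position 4: 'b'
  Position 3: 'l'
  Position 2: 'l'
  Position 1: 'e'
  Position 0: 'i'
Reversed: aoklbllei

aoklbllei


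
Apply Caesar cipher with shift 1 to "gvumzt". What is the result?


Caesar cipher: shift "gvumzt" by 1
  'g' (pos 6) + 1 = pos 7 = 'h'
  'v' (pos 21) + 1 = pos 22 = 'w'
  'u' (pos 20) + 1 = pos 21 = 'v'
  'm' (pos 12) + 1 = pos 13 = 'n'
  'z' (pos 25) + 1 = pos 0 = 'a'
  't' (pos 19) + 1 = pos 20 = 'u'
Result: hwvnau

hwvnau


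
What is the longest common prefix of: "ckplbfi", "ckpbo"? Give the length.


Words: ckplbfi, ckpbo
  Position 0: all 'c' => match
  Position 1: all 'k' => match
  Position 2: all 'p' => match
  Position 3: ('l', 'b') => mismatch, stop
LCP = "ckp" (length 3)

3


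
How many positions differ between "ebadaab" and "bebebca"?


Comparing "ebadaab" and "bebebca" position by position:
  Position 0: 'e' vs 'b' => DIFFER
  Position 1: 'b' vs 'e' => DIFFER
  Position 2: 'a' vs 'b' => DIFFER
  Position 3: 'd' vs 'e' => DIFFER
  Position 4: 'a' vs 'b' => DIFFER
  Position 5: 'a' vs 'c' => DIFFER
  Position 6: 'b' vs 'a' => DIFFER
Positions that differ: 7

7


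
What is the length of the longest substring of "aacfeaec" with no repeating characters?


Input: "aacfeaec"
Sliding window (track last position of each char):
  Position 0 ('a'): window [0,0] length 1 -- new best
  Position 1 ('a'): repeat (last at 0), move window start to 1
  Position 1 ('a'): window [1,1] length 1
  Position 2 ('c'): window [1,2] length 2 -- new best
  Position 3 ('f'): window [1,3] length 3 -- new best
  Position 4 ('e'): window [1,4] length 4 -- new best
  Position 5 ('a'): repeat (last at 1), move window start to 2
  Position 5 ('a'): window [2,5] length 4
  Position 6 ('e'): repeat (last at 4), move window start to 5
  Position 6 ('e'): window [5,6] length 2
  Position 7 ('c'): window [5,7] length 3
Longest substring with no repeats: "acfe" with length 4

4


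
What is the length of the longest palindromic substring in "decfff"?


Input: "decfff"
Checking substrings for palindromes:
  [3:6] "fff" (len 3) => palindrome
  [3:5] "ff" (len 2) => palindrome
  [4:6] "ff" (len 2) => palindrome
Longest palindromic substring: "fff" with length 3

3


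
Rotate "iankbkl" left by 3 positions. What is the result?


Input: "iankbkl", rotate left by 3
First 3 characters: "ian"
Remaining characters: "kbkl"
Concatenate remaining + first: "kbkl" + "ian" = "kbklian"

kbklian


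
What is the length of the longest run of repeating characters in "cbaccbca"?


Input: "cbaccbca"
Scanning for longest run:
  Position 1 ('b'): new char, reset run to 1
  Position 2 ('a'): new char, reset run to 1
  Position 3 ('c'): new char, reset run to 1
  Position 4 ('c'): continues run of 'c', length=2
  Position 5 ('b'): new char, reset run to 1
  Position 6 ('c'): new char, reset run to 1
  Position 7 ('a'): new char, reset run to 1
Longest run: 'c' with length 2

2


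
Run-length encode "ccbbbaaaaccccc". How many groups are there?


Input: ccbbbaaaaccccc
Scanning for consecutive runs:
  Group 1: 'c' x 2 (positions 0-1)
  Group 2: 'b' x 3 (positions 2-4)
  Group 3: 'a' x 4 (positions 5-8)
  Group 4: 'c' x 5 (positions 9-13)
Total groups: 4

4


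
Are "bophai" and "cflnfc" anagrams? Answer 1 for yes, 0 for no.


Strings: "bophai", "cflnfc"
Sorted first:  abhiop
Sorted second: ccffln
Differ at position 0: 'a' vs 'c' => not anagrams

0


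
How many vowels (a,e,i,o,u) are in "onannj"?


Input: onannj
Checking each character:
  'o' at position 0: vowel (running total: 1)
  'n' at position 1: consonant
  'a' at position 2: vowel (running total: 2)
  'n' at position 3: consonant
  'n' at position 4: consonant
  'j' at position 5: consonant
Total vowels: 2

2


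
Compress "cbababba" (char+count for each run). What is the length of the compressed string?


Input: cbababba
Runs:
  'c' x 1 => "c1"
  'b' x 1 => "b1"
  'a' x 1 => "a1"
  'b' x 1 => "b1"
  'a' x 1 => "a1"
  'b' x 2 => "b2"
  'a' x 1 => "a1"
Compressed: "c1b1a1b1a1b2a1"
Compressed length: 14

14


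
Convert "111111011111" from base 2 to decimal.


Input: "111111011111" in base 2
Positional expansion:
  Digit '1' (value 1) x 2^11 = 2048
  Digit '1' (value 1) x 2^10 = 1024
  Digit '1' (value 1) x 2^9 = 512
  Digit '1' (value 1) x 2^8 = 256
  Digit '1' (value 1) x 2^7 = 128
  Digit '1' (value 1) x 2^6 = 64
  Digit '0' (value 0) x 2^5 = 0
  Digit '1' (value 1) x 2^4 = 16
  Digit '1' (value 1) x 2^3 = 8
  Digit '1' (value 1) x 2^2 = 4
  Digit '1' (value 1) x 2^1 = 2
  Digit '1' (value 1) x 2^0 = 1
Sum = 4063

4063


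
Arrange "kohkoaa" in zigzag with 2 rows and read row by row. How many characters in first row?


Zigzag "kohkoaa" into 2 rows:
Placing characters:
  'k' => row 0
  'o' => row 1
  'h' => row 0
  'k' => row 1
  'o' => row 0
  'a' => row 1
  'a' => row 0
Rows:
  Row 0: "khoa"
  Row 1: "oka"
First row length: 4

4


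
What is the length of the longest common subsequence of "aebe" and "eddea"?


LCS of "aebe" and "eddea"
DP table:
           e    d    d    e    a
      0    0    0    0    0    0
  a   0    0    0    0    0    1
  e   0    1    1    1    1    1
  b   0    1    1    1    1    1
  e   0    1    1    1    2    2
LCS length = dp[4][5] = 2

2


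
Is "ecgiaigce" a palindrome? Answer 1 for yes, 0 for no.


Input: ecgiaigce
Reversed: ecgiaigce
  Compare pos 0 ('e') with pos 8 ('e'): match
  Compare pos 1 ('c') with pos 7 ('c'): match
  Compare pos 2 ('g') with pos 6 ('g'): match
  Compare pos 3 ('i') with pos 5 ('i'): match
Result: palindrome

1


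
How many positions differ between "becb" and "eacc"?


Comparing "becb" and "eacc" position by position:
  Position 0: 'b' vs 'e' => DIFFER
  Position 1: 'e' vs 'a' => DIFFER
  Position 2: 'c' vs 'c' => same
  Position 3: 'b' vs 'c' => DIFFER
Positions that differ: 3

3


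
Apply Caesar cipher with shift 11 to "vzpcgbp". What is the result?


Caesar cipher: shift "vzpcgbp" by 11
  'v' (pos 21) + 11 = pos 6 = 'g'
  'z' (pos 25) + 11 = pos 10 = 'k'
  'p' (pos 15) + 11 = pos 0 = 'a'
  'c' (pos 2) + 11 = pos 13 = 'n'
  'g' (pos 6) + 11 = pos 17 = 'r'
  'b' (pos 1) + 11 = pos 12 = 'm'
  'p' (pos 15) + 11 = pos 0 = 'a'
Result: gkanrma

gkanrma


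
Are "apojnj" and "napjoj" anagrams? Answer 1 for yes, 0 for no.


Strings: "apojnj", "napjoj"
Sorted first:  ajjnop
Sorted second: ajjnop
Sorted forms match => anagrams

1


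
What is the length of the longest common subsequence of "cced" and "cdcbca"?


LCS of "cced" and "cdcbca"
DP table:
           c    d    c    b    c    a
      0    0    0    0    0    0    0
  c   0    1    1    1    1    1    1
  c   0    1    1    2    2    2    2
  e   0    1    1    2    2    2    2
  d   0    1    2    2    2    2    2
LCS length = dp[4][6] = 2

2


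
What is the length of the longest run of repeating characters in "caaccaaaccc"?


Input: "caaccaaaccc"
Scanning for longest run:
  Position 1 ('a'): new char, reset run to 1
  Position 2 ('a'): continues run of 'a', length=2
  Position 3 ('c'): new char, reset run to 1
  Position 4 ('c'): continues run of 'c', length=2
  Position 5 ('a'): new char, reset run to 1
  Position 6 ('a'): continues run of 'a', length=2
  Position 7 ('a'): continues run of 'a', length=3
  Position 8 ('c'): new char, reset run to 1
  Position 9 ('c'): continues run of 'c', length=2
  Position 10 ('c'): continues run of 'c', length=3
Longest run: 'a' with length 3

3


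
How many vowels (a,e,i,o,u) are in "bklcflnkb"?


Input: bklcflnkb
Checking each character:
  'b' at position 0: consonant
  'k' at position 1: consonant
  'l' at position 2: consonant
  'c' at position 3: consonant
  'f' at position 4: consonant
  'l' at position 5: consonant
  'n' at position 6: consonant
  'k' at position 7: consonant
  'b' at position 8: consonant
Total vowels: 0

0


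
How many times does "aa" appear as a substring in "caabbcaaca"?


Searching for "aa" in "caabbcaaca"
Scanning each position:
  Position 0: "ca" => no
  Position 1: "aa" => MATCH
  Position 2: "ab" => no
  Position 3: "bb" => no
  Position 4: "bc" => no
  Position 5: "ca" => no
  Position 6: "aa" => MATCH
  Position 7: "ac" => no
  Position 8: "ca" => no
Total occurrences: 2

2


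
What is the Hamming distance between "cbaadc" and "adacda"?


Comparing "cbaadc" and "adacda" position by position:
  Position 0: 'c' vs 'a' => differ
  Position 1: 'b' vs 'd' => differ
  Position 2: 'a' vs 'a' => same
  Position 3: 'a' vs 'c' => differ
  Position 4: 'd' vs 'd' => same
  Position 5: 'c' vs 'a' => differ
Total differences (Hamming distance): 4

4


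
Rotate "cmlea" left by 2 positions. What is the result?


Input: "cmlea", rotate left by 2
First 2 characters: "cm"
Remaining characters: "lea"
Concatenate remaining + first: "lea" + "cm" = "leacm"

leacm


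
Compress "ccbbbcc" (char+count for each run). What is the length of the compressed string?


Input: ccbbbcc
Runs:
  'c' x 2 => "c2"
  'b' x 3 => "b3"
  'c' x 2 => "c2"
Compressed: "c2b3c2"
Compressed length: 6

6


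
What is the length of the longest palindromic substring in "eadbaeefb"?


Input: "eadbaeefb"
Checking substrings for palindromes:
  [5:7] "ee" (len 2) => palindrome
Longest palindromic substring: "ee" with length 2

2


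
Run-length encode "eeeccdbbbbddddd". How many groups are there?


Input: eeeccdbbbbddddd
Scanning for consecutive runs:
  Group 1: 'e' x 3 (positions 0-2)
  Group 2: 'c' x 2 (positions 3-4)
  Group 3: 'd' x 1 (positions 5-5)
  Group 4: 'b' x 4 (positions 6-9)
  Group 5: 'd' x 5 (positions 10-14)
Total groups: 5

5


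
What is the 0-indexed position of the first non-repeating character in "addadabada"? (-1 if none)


Input: addadabada
Character frequencies:
  'a': 5
  'b': 1
  'd': 4
Scanning left to right for freq == 1:
  Position 0 ('a'): freq=5, skip
  Position 1 ('d'): freq=4, skip
  Position 2 ('d'): freq=4, skip
  Position 3 ('a'): freq=5, skip
  Position 4 ('d'): freq=4, skip
  Position 5 ('a'): freq=5, skip
  Position 6 ('b'): unique! => answer = 6

6


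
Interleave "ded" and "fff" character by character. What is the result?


Interleaving "ded" and "fff":
  Position 0: 'd' from first, 'f' from second => "df"
  Position 1: 'e' from first, 'f' from second => "ef"
  Position 2: 'd' from first, 'f' from second => "df"
Result: dfefdf

dfefdf


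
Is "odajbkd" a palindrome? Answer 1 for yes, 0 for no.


Input: odajbkd
Reversed: dkbjado
  Compare pos 0 ('o') with pos 6 ('d'): MISMATCH
  Compare pos 1 ('d') with pos 5 ('k'): MISMATCH
  Compare pos 2 ('a') with pos 4 ('b'): MISMATCH
Result: not a palindrome

0


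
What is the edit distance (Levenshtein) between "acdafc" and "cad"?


Computing edit distance: "acdafc" -> "cad"
DP table:
           c    a    d
      0    1    2    3
  a   1    1    1    2
  c   2    1    2    2
  d   3    2    2    2
  a   4    3    2    3
  f   5    4    3    3
  c   6    5    4    4
Edit distance = dp[6][3] = 4

4


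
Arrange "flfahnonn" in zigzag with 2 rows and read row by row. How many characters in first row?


Zigzag "flfahnonn" into 2 rows:
Placing characters:
  'f' => row 0
  'l' => row 1
  'f' => row 0
  'a' => row 1
  'h' => row 0
  'n' => row 1
  'o' => row 0
  'n' => row 1
  'n' => row 0
Rows:
  Row 0: "ffhon"
  Row 1: "lann"
First row length: 5

5


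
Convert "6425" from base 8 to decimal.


Input: "6425" in base 8
Positional expansion:
  Digit '6' (value 6) x 8^3 = 3072
  Digit '4' (value 4) x 8^2 = 256
  Digit '2' (value 2) x 8^1 = 16
  Digit '5' (value 5) x 8^0 = 5
Sum = 3349

3349


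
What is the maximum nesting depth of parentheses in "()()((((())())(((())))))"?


Input: "()()((((())())(((())))))"
Tracking depth:
  Position 0 '(': depth becomes 1
  Position 1 ')': depth becomes 0
  Position 2 '(': depth becomes 1
  Position 3 ')': depth becomes 0
  Position 4 '(': depth becomes 1
  Position 5 '(': depth becomes 2
  Position 6 '(': depth becomes 3
  Position 7 '(': depth becomes 4
  Position 8 '(': depth becomes 5
  Position 9 ')': depth becomes 4
  Position 10 ')': depth becomes 3
  Position 11 '(': depth becomes 4
  Position 12 ')': depth becomes 3
  Position 13 ')': depth becomes 2
  Position 14 '(': depth becomes 3
  Position 15 '(': depth becomes 4
  Position 16 '(': depth becomes 5
  Position 17 '(': depth becomes 6
  Position 18 ')': depth becomes 5
  Position 19 ')': depth becomes 4
  Position 20 ')': depth becomes 3
  Position 21 ')': depth becomes 2
  Position 22 ')': depth becomes 1
  Position 23 ')': depth becomes 0
Maximum depth reached: 6

6


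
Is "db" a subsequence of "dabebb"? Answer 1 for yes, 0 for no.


Check if "db" is a subsequence of "dabebb"
Greedy scan:
  Position 0 ('d'): matches sub[0] = 'd'
  Position 1 ('a'): no match needed
  Position 2 ('b'): matches sub[1] = 'b'
  Position 3 ('e'): no match needed
  Position 4 ('b'): no match needed
  Position 5 ('b'): no match needed
All 2 characters matched => is a subsequence

1


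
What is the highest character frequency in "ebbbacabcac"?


Input: ebbbacabcac
Character counts:
  'a': 3
  'b': 4
  'c': 3
  'e': 1
Maximum frequency: 4

4


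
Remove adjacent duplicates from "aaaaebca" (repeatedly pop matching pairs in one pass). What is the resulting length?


Input: aaaaebca
Stack-based adjacent duplicate removal:
  Read 'a': push. Stack: a
  Read 'a': matches stack top 'a' => pop. Stack: (empty)
  Read 'a': push. Stack: a
  Read 'a': matches stack top 'a' => pop. Stack: (empty)
  Read 'e': push. Stack: e
  Read 'b': push. Stack: eb
  Read 'c': push. Stack: ebc
  Read 'a': push. Stack: ebca
Final stack: "ebca" (length 4)

4


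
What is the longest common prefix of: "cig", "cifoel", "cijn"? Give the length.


Words: cig, cifoel, cijn
  Position 0: all 'c' => match
  Position 1: all 'i' => match
  Position 2: ('g', 'f', 'j') => mismatch, stop
LCP = "ci" (length 2)

2


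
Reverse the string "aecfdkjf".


Input: aecfdkjf
Reading characters right to left:
  Position 7: 'f'
  Position 6: 'j'
  Position 5: 'k'
  Position 4: 'd'
  Position 3: 'f'
  Position 2: 'c'
  Position 1: 'e'
  Position 0: 'a'
Reversed: fjkdfcea

fjkdfcea


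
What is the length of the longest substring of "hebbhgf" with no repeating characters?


Input: "hebbhgf"
Sliding window (track last position of each char):
  Position 0 ('h'): window [0,0] length 1 -- new best
  Position 1 ('e'): window [0,1] length 2 -- new best
  Position 2 ('b'): window [0,2] length 3 -- new best
  Position 3 ('b'): repeat (last at 2), move window start to 3
  Position 3 ('b'): window [3,3] length 1
  Position 4 ('h'): window [3,4] length 2
  Position 5 ('g'): window [3,5] length 3
  Position 6 ('f'): window [3,6] length 4 -- new best
Longest substring with no repeats: "bhgf" with length 4

4


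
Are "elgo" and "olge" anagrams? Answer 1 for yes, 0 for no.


Strings: "elgo", "olge"
Sorted first:  eglo
Sorted second: eglo
Sorted forms match => anagrams

1


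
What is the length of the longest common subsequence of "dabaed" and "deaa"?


LCS of "dabaed" and "deaa"
DP table:
           d    e    a    a
      0    0    0    0    0
  d   0    1    1    1    1
  a   0    1    1    2    2
  b   0    1    1    2    2
  a   0    1    1    2    3
  e   0    1    2    2    3
  d   0    1    2    2    3
LCS length = dp[6][4] = 3

3


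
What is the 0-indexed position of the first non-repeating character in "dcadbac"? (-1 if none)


Input: dcadbac
Character frequencies:
  'a': 2
  'b': 1
  'c': 2
  'd': 2
Scanning left to right for freq == 1:
  Position 0 ('d'): freq=2, skip
  Position 1 ('c'): freq=2, skip
  Position 2 ('a'): freq=2, skip
  Position 3 ('d'): freq=2, skip
  Position 4 ('b'): unique! => answer = 4

4


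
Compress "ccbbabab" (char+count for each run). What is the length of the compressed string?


Input: ccbbabab
Runs:
  'c' x 2 => "c2"
  'b' x 2 => "b2"
  'a' x 1 => "a1"
  'b' x 1 => "b1"
  'a' x 1 => "a1"
  'b' x 1 => "b1"
Compressed: "c2b2a1b1a1b1"
Compressed length: 12

12


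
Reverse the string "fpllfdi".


Input: fpllfdi
Reading characters right to left:
  Position 6: 'i'
  Position 5: 'd'
  Position 4: 'f'
  Position 3: 'l'
  Position 2: 'l'
  Position 1: 'p'
  Position 0: 'f'
Reversed: idfllpf

idfllpf


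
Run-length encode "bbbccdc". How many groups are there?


Input: bbbccdc
Scanning for consecutive runs:
  Group 1: 'b' x 3 (positions 0-2)
  Group 2: 'c' x 2 (positions 3-4)
  Group 3: 'd' x 1 (positions 5-5)
  Group 4: 'c' x 1 (positions 6-6)
Total groups: 4

4


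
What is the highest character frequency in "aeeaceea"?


Input: aeeaceea
Character counts:
  'a': 3
  'c': 1
  'e': 4
Maximum frequency: 4

4


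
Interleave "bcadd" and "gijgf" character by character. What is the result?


Interleaving "bcadd" and "gijgf":
  Position 0: 'b' from first, 'g' from second => "bg"
  Position 1: 'c' from first, 'i' from second => "ci"
  Position 2: 'a' from first, 'j' from second => "aj"
  Position 3: 'd' from first, 'g' from second => "dg"
  Position 4: 'd' from first, 'f' from second => "df"
Result: bgciajdgdf

bgciajdgdf


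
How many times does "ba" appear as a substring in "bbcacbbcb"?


Searching for "ba" in "bbcacbbcb"
Scanning each position:
  Position 0: "bb" => no
  Position 1: "bc" => no
  Position 2: "ca" => no
  Position 3: "ac" => no
  Position 4: "cb" => no
  Position 5: "bb" => no
  Position 6: "bc" => no
  Position 7: "cb" => no
Total occurrences: 0

0


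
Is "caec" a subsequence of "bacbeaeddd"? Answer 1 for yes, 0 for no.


Check if "caec" is a subsequence of "bacbeaeddd"
Greedy scan:
  Position 0 ('b'): no match needed
  Position 1 ('a'): no match needed
  Position 2 ('c'): matches sub[0] = 'c'
  Position 3 ('b'): no match needed
  Position 4 ('e'): no match needed
  Position 5 ('a'): matches sub[1] = 'a'
  Position 6 ('e'): matches sub[2] = 'e'
  Position 7 ('d'): no match needed
  Position 8 ('d'): no match needed
  Position 9 ('d'): no match needed
Only matched 3/4 characters => not a subsequence

0


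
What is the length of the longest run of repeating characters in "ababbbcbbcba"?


Input: "ababbbcbbcba"
Scanning for longest run:
  Position 1 ('b'): new char, reset run to 1
  Position 2 ('a'): new char, reset run to 1
  Position 3 ('b'): new char, reset run to 1
  Position 4 ('b'): continues run of 'b', length=2
  Position 5 ('b'): continues run of 'b', length=3
  Position 6 ('c'): new char, reset run to 1
  Position 7 ('b'): new char, reset run to 1
  Position 8 ('b'): continues run of 'b', length=2
  Position 9 ('c'): new char, reset run to 1
  Position 10 ('b'): new char, reset run to 1
  Position 11 ('a'): new char, reset run to 1
Longest run: 'b' with length 3

3


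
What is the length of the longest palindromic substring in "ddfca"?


Input: "ddfca"
Checking substrings for palindromes:
  [0:2] "dd" (len 2) => palindrome
Longest palindromic substring: "dd" with length 2

2


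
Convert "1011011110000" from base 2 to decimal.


Input: "1011011110000" in base 2
Positional expansion:
  Digit '1' (value 1) x 2^12 = 4096
  Digit '0' (value 0) x 2^11 = 0
  Digit '1' (value 1) x 2^10 = 1024
  Digit '1' (value 1) x 2^9 = 512
  Digit '0' (value 0) x 2^8 = 0
  Digit '1' (value 1) x 2^7 = 128
  Digit '1' (value 1) x 2^6 = 64
  Digit '1' (value 1) x 2^5 = 32
  Digit '1' (value 1) x 2^4 = 16
  Digit '0' (value 0) x 2^3 = 0
  Digit '0' (value 0) x 2^2 = 0
  Digit '0' (value 0) x 2^1 = 0
  Digit '0' (value 0) x 2^0 = 0
Sum = 5872

5872


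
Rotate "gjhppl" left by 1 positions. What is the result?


Input: "gjhppl", rotate left by 1
First 1 characters: "g"
Remaining characters: "jhppl"
Concatenate remaining + first: "jhppl" + "g" = "jhpplg"

jhpplg


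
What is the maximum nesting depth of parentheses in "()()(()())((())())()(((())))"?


Input: "()()(()())((())())()(((())))"
Tracking depth:
  Position 0 '(': depth becomes 1
  Position 1 ')': depth becomes 0
  Position 2 '(': depth becomes 1
  Position 3 ')': depth becomes 0
  Position 4 '(': depth becomes 1
  Position 5 '(': depth becomes 2
  Position 6 ')': depth becomes 1
  Position 7 '(': depth becomes 2
  Position 8 ')': depth becomes 1
  Position 9 ')': depth becomes 0
  Position 10 '(': depth becomes 1
  Position 11 '(': depth becomes 2
  Position 12 '(': depth becomes 3
  Position 13 ')': depth becomes 2
  Position 14 ')': depth becomes 1
  Position 15 '(': depth becomes 2
  Position 16 ')': depth becomes 1
  Position 17 ')': depth becomes 0
  Position 18 '(': depth becomes 1
  Position 19 ')': depth becomes 0
  Position 20 '(': depth becomes 1
  Position 21 '(': depth becomes 2
  Position 22 '(': depth becomes 3
  Position 23 '(': depth becomes 4
  Position 24 ')': depth becomes 3
  Position 25 ')': depth becomes 2
  Position 26 ')': depth becomes 1
  Position 27 ')': depth becomes 0
Maximum depth reached: 4

4


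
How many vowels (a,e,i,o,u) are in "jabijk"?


Input: jabijk
Checking each character:
  'j' at position 0: consonant
  'a' at position 1: vowel (running total: 1)
  'b' at position 2: consonant
  'i' at position 3: vowel (running total: 2)
  'j' at position 4: consonant
  'k' at position 5: consonant
Total vowels: 2

2


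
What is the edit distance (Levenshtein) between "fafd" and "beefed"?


Computing edit distance: "fafd" -> "beefed"
DP table:
           b    e    e    f    e    d
      0    1    2    3    4    5    6
  f   1    1    2    3    3    4    5
  a   2    2    2    3    4    4    5
  f   3    3    3    3    3    4    5
  d   4    4    4    4    4    4    4
Edit distance = dp[4][6] = 4

4


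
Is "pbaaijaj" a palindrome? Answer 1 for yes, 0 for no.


Input: pbaaijaj
Reversed: jajiaabp
  Compare pos 0 ('p') with pos 7 ('j'): MISMATCH
  Compare pos 1 ('b') with pos 6 ('a'): MISMATCH
  Compare pos 2 ('a') with pos 5 ('j'): MISMATCH
  Compare pos 3 ('a') with pos 4 ('i'): MISMATCH
Result: not a palindrome

0


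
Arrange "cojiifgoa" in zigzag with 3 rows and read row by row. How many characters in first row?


Zigzag "cojiifgoa" into 3 rows:
Placing characters:
  'c' => row 0
  'o' => row 1
  'j' => row 2
  'i' => row 1
  'i' => row 0
  'f' => row 1
  'g' => row 2
  'o' => row 1
  'a' => row 0
Rows:
  Row 0: "cia"
  Row 1: "oifo"
  Row 2: "jg"
First row length: 3

3


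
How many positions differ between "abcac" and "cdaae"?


Comparing "abcac" and "cdaae" position by position:
  Position 0: 'a' vs 'c' => DIFFER
  Position 1: 'b' vs 'd' => DIFFER
  Position 2: 'c' vs 'a' => DIFFER
  Position 3: 'a' vs 'a' => same
  Position 4: 'c' vs 'e' => DIFFER
Positions that differ: 4

4


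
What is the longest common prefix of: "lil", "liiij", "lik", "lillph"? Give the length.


Words: lil, liiij, lik, lillph
  Position 0: all 'l' => match
  Position 1: all 'i' => match
  Position 2: ('l', 'i', 'k', 'l') => mismatch, stop
LCP = "li" (length 2)

2


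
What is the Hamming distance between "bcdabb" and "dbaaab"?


Comparing "bcdabb" and "dbaaab" position by position:
  Position 0: 'b' vs 'd' => differ
  Position 1: 'c' vs 'b' => differ
  Position 2: 'd' vs 'a' => differ
  Position 3: 'a' vs 'a' => same
  Position 4: 'b' vs 'a' => differ
  Position 5: 'b' vs 'b' => same
Total differences (Hamming distance): 4

4


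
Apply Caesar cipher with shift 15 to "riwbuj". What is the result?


Caesar cipher: shift "riwbuj" by 15
  'r' (pos 17) + 15 = pos 6 = 'g'
  'i' (pos 8) + 15 = pos 23 = 'x'
  'w' (pos 22) + 15 = pos 11 = 'l'
  'b' (pos 1) + 15 = pos 16 = 'q'
  'u' (pos 20) + 15 = pos 9 = 'j'
  'j' (pos 9) + 15 = pos 24 = 'y'
Result: gxlqjy

gxlqjy


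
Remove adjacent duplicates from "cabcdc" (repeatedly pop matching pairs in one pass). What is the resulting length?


Input: cabcdc
Stack-based adjacent duplicate removal:
  Read 'c': push. Stack: c
  Read 'a': push. Stack: ca
  Read 'b': push. Stack: cab
  Read 'c': push. Stack: cabc
  Read 'd': push. Stack: cabcd
  Read 'c': push. Stack: cabcdc
Final stack: "cabcdc" (length 6)

6


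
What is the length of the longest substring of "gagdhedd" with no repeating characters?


Input: "gagdhedd"
Sliding window (track last position of each char):
  Position 0 ('g'): window [0,0] length 1 -- new best
  Position 1 ('a'): window [0,1] length 2 -- new best
  Position 2 ('g'): repeat (last at 0), move window start to 1
  Position 2 ('g'): window [1,2] length 2
  Position 3 ('d'): window [1,3] length 3 -- new best
  Position 4 ('h'): window [1,4] length 4 -- new best
  Position 5 ('e'): window [1,5] length 5 -- new best
  Position 6 ('d'): repeat (last at 3), move window start to 4
  Position 6 ('d'): window [4,6] length 3
  Position 7 ('d'): repeat (last at 6), move window start to 7
  Position 7 ('d'): window [7,7] length 1
Longest substring with no repeats: "agdhe" with length 5

5


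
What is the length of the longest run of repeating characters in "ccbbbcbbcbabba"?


Input: "ccbbbcbbcbabba"
Scanning for longest run:
  Position 1 ('c'): continues run of 'c', length=2
  Position 2 ('b'): new char, reset run to 1
  Position 3 ('b'): continues run of 'b', length=2
  Position 4 ('b'): continues run of 'b', length=3
  Position 5 ('c'): new char, reset run to 1
  Position 6 ('b'): new char, reset run to 1
  Position 7 ('b'): continues run of 'b', length=2
  Position 8 ('c'): new char, reset run to 1
  Position 9 ('b'): new char, reset run to 1
  Position 10 ('a'): new char, reset run to 1
  Position 11 ('b'): new char, reset run to 1
  Position 12 ('b'): continues run of 'b', length=2
  Position 13 ('a'): new char, reset run to 1
Longest run: 'b' with length 3

3


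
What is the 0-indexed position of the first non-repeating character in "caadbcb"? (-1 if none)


Input: caadbcb
Character frequencies:
  'a': 2
  'b': 2
  'c': 2
  'd': 1
Scanning left to right for freq == 1:
  Position 0 ('c'): freq=2, skip
  Position 1 ('a'): freq=2, skip
  Position 2 ('a'): freq=2, skip
  Position 3 ('d'): unique! => answer = 3

3


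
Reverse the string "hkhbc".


Input: hkhbc
Reading characters right to left:
  Position 4: 'c'
  Position 3: 'b'
  Position 2: 'h'
  Position 1: 'k'
  Position 0: 'h'
Reversed: cbhkh

cbhkh


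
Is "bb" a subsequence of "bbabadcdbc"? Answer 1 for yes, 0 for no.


Check if "bb" is a subsequence of "bbabadcdbc"
Greedy scan:
  Position 0 ('b'): matches sub[0] = 'b'
  Position 1 ('b'): matches sub[1] = 'b'
  Position 2 ('a'): no match needed
  Position 3 ('b'): no match needed
  Position 4 ('a'): no match needed
  Position 5 ('d'): no match needed
  Position 6 ('c'): no match needed
  Position 7 ('d'): no match needed
  Position 8 ('b'): no match needed
  Position 9 ('c'): no match needed
All 2 characters matched => is a subsequence

1


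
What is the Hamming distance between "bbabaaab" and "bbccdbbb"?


Comparing "bbabaaab" and "bbccdbbb" position by position:
  Position 0: 'b' vs 'b' => same
  Position 1: 'b' vs 'b' => same
  Position 2: 'a' vs 'c' => differ
  Position 3: 'b' vs 'c' => differ
  Position 4: 'a' vs 'd' => differ
  Position 5: 'a' vs 'b' => differ
  Position 6: 'a' vs 'b' => differ
  Position 7: 'b' vs 'b' => same
Total differences (Hamming distance): 5

5


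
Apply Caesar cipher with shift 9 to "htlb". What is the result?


Caesar cipher: shift "htlb" by 9
  'h' (pos 7) + 9 = pos 16 = 'q'
  't' (pos 19) + 9 = pos 2 = 'c'
  'l' (pos 11) + 9 = pos 20 = 'u'
  'b' (pos 1) + 9 = pos 10 = 'k'
Result: qcuk

qcuk


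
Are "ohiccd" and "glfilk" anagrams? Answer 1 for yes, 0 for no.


Strings: "ohiccd", "glfilk"
Sorted first:  ccdhio
Sorted second: fgikll
Differ at position 0: 'c' vs 'f' => not anagrams

0


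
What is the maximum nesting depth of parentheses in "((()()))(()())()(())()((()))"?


Input: "((()()))(()())()(())()((()))"
Tracking depth:
  Position 0 '(': depth becomes 1
  Position 1 '(': depth becomes 2
  Position 2 '(': depth becomes 3
  Position 3 ')': depth becomes 2
  Position 4 '(': depth becomes 3
  Position 5 ')': depth becomes 2
  Position 6 ')': depth becomes 1
  Position 7 ')': depth becomes 0
  Position 8 '(': depth becomes 1
  Position 9 '(': depth becomes 2
  Position 10 ')': depth becomes 1
  Position 11 '(': depth becomes 2
  Position 12 ')': depth becomes 1
  Position 13 ')': depth becomes 0
  Position 14 '(': depth becomes 1
  Position 15 ')': depth becomes 0
  Position 16 '(': depth becomes 1
  Position 17 '(': depth becomes 2
  Position 18 ')': depth becomes 1
  Position 19 ')': depth becomes 0
  Position 20 '(': depth becomes 1
  Position 21 ')': depth becomes 0
  Position 22 '(': depth becomes 1
  Position 23 '(': depth becomes 2
  Position 24 '(': depth becomes 3
  Position 25 ')': depth becomes 2
  Position 26 ')': depth becomes 1
  Position 27 ')': depth becomes 0
Maximum depth reached: 3

3


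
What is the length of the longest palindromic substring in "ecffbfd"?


Input: "ecffbfd"
Checking substrings for palindromes:
  [3:6] "fbf" (len 3) => palindrome
  [2:4] "ff" (len 2) => palindrome
Longest palindromic substring: "fbf" with length 3

3


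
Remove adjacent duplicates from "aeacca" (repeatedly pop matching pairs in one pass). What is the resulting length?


Input: aeacca
Stack-based adjacent duplicate removal:
  Read 'a': push. Stack: a
  Read 'e': push. Stack: ae
  Read 'a': push. Stack: aea
  Read 'c': push. Stack: aeac
  Read 'c': matches stack top 'c' => pop. Stack: aea
  Read 'a': matches stack top 'a' => pop. Stack: ae
Final stack: "ae" (length 2)

2


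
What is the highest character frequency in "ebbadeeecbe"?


Input: ebbadeeecbe
Character counts:
  'a': 1
  'b': 3
  'c': 1
  'd': 1
  'e': 5
Maximum frequency: 5

5


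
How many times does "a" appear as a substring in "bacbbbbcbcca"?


Searching for "a" in "bacbbbbcbcca"
Scanning each position:
  Position 0: "b" => no
  Position 1: "a" => MATCH
  Position 2: "c" => no
  Position 3: "b" => no
  Position 4: "b" => no
  Position 5: "b" => no
  Position 6: "b" => no
  Position 7: "c" => no
  Position 8: "b" => no
  Position 9: "c" => no
  Position 10: "c" => no
  Position 11: "a" => MATCH
Total occurrences: 2

2


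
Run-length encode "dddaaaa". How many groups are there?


Input: dddaaaa
Scanning for consecutive runs:
  Group 1: 'd' x 3 (positions 0-2)
  Group 2: 'a' x 4 (positions 3-6)
Total groups: 2

2


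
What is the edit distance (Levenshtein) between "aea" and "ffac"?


Computing edit distance: "aea" -> "ffac"
DP table:
           f    f    a    c
      0    1    2    3    4
  a   1    1    2    2    3
  e   2    2    2    3    3
  a   3    3    3    2    3
Edit distance = dp[3][4] = 3

3


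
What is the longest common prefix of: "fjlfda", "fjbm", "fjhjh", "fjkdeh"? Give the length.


Words: fjlfda, fjbm, fjhjh, fjkdeh
  Position 0: all 'f' => match
  Position 1: all 'j' => match
  Position 2: ('l', 'b', 'h', 'k') => mismatch, stop
LCP = "fj" (length 2)

2


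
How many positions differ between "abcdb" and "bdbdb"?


Comparing "abcdb" and "bdbdb" position by position:
  Position 0: 'a' vs 'b' => DIFFER
  Position 1: 'b' vs 'd' => DIFFER
  Position 2: 'c' vs 'b' => DIFFER
  Position 3: 'd' vs 'd' => same
  Position 4: 'b' vs 'b' => same
Positions that differ: 3

3


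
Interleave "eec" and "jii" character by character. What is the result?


Interleaving "eec" and "jii":
  Position 0: 'e' from first, 'j' from second => "ej"
  Position 1: 'e' from first, 'i' from second => "ei"
  Position 2: 'c' from first, 'i' from second => "ci"
Result: ejeici

ejeici


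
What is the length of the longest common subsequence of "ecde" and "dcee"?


LCS of "ecde" and "dcee"
DP table:
           d    c    e    e
      0    0    0    0    0
  e   0    0    0    1    1
  c   0    0    1    1    1
  d   0    1    1    1    1
  e   0    1    1    2    2
LCS length = dp[4][4] = 2

2


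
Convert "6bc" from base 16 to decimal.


Input: "6bc" in base 16
Positional expansion:
  Digit '6' (value 6) x 16^2 = 1536
  Digit 'b' (value 11) x 16^1 = 176
  Digit 'c' (value 12) x 16^0 = 12
Sum = 1724

1724


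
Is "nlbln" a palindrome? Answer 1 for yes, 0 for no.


Input: nlbln
Reversed: nlbln
  Compare pos 0 ('n') with pos 4 ('n'): match
  Compare pos 1 ('l') with pos 3 ('l'): match
Result: palindrome

1


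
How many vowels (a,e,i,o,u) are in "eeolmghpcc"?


Input: eeolmghpcc
Checking each character:
  'e' at position 0: vowel (running total: 1)
  'e' at position 1: vowel (running total: 2)
  'o' at position 2: vowel (running total: 3)
  'l' at position 3: consonant
  'm' at position 4: consonant
  'g' at position 5: consonant
  'h' at position 6: consonant
  'p' at position 7: consonant
  'c' at position 8: consonant
  'c' at position 9: consonant
Total vowels: 3

3


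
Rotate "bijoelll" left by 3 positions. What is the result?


Input: "bijoelll", rotate left by 3
First 3 characters: "bij"
Remaining characters: "oelll"
Concatenate remaining + first: "oelll" + "bij" = "oelllbij"

oelllbij


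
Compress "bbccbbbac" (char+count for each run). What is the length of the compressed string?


Input: bbccbbbac
Runs:
  'b' x 2 => "b2"
  'c' x 2 => "c2"
  'b' x 3 => "b3"
  'a' x 1 => "a1"
  'c' x 1 => "c1"
Compressed: "b2c2b3a1c1"
Compressed length: 10

10


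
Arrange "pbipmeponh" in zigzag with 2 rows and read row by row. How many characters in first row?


Zigzag "pbipmeponh" into 2 rows:
Placing characters:
  'p' => row 0
  'b' => row 1
  'i' => row 0
  'p' => row 1
  'm' => row 0
  'e' => row 1
  'p' => row 0
  'o' => row 1
  'n' => row 0
  'h' => row 1
Rows:
  Row 0: "pimpn"
  Row 1: "bpeoh"
First row length: 5

5


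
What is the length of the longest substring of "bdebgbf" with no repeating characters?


Input: "bdebgbf"
Sliding window (track last position of each char):
  Position 0 ('b'): window [0,0] length 1 -- new best
  Position 1 ('d'): window [0,1] length 2 -- new best
  Position 2 ('e'): window [0,2] length 3 -- new best
  Position 3 ('b'): repeat (last at 0), move window start to 1
  Position 3 ('b'): window [1,3] length 3
  Position 4 ('g'): window [1,4] length 4 -- new best
  Position 5 ('b'): repeat (last at 3), move window start to 4
  Position 5 ('b'): window [4,5] length 2
  Position 6 ('f'): window [4,6] length 3
Longest substring with no repeats: "debg" with length 4

4


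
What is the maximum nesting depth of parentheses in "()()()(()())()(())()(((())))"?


Input: "()()()(()())()(())()(((())))"
Tracking depth:
  Position 0 '(': depth becomes 1
  Position 1 ')': depth becomes 0
  Position 2 '(': depth becomes 1
  Position 3 ')': depth becomes 0
  Position 4 '(': depth becomes 1
  Position 5 ')': depth becomes 0
  Position 6 '(': depth becomes 1
  Position 7 '(': depth becomes 2
  Position 8 ')': depth becomes 1
  Position 9 '(': depth becomes 2
  Position 10 ')': depth becomes 1
  Position 11 ')': depth becomes 0
  Position 12 '(': depth becomes 1
  Position 13 ')': depth becomes 0
  Position 14 '(': depth becomes 1
  Position 15 '(': depth becomes 2
  Position 16 ')': depth becomes 1
  Position 17 ')': depth becomes 0
  Position 18 '(': depth becomes 1
  Position 19 ')': depth becomes 0
  Position 20 '(': depth becomes 1
  Position 21 '(': depth becomes 2
  Position 22 '(': depth becomes 3
  Position 23 '(': depth becomes 4
  Position 24 ')': depth becomes 3
  Position 25 ')': depth becomes 2
  Position 26 ')': depth becomes 1
  Position 27 ')': depth becomes 0
Maximum depth reached: 4

4


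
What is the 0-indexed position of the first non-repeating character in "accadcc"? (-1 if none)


Input: accadcc
Character frequencies:
  'a': 2
  'c': 4
  'd': 1
Scanning left to right for freq == 1:
  Position 0 ('a'): freq=2, skip
  Position 1 ('c'): freq=4, skip
  Position 2 ('c'): freq=4, skip
  Position 3 ('a'): freq=2, skip
  Position 4 ('d'): unique! => answer = 4

4


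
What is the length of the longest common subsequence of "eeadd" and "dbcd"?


LCS of "eeadd" and "dbcd"
DP table:
           d    b    c    d
      0    0    0    0    0
  e   0    0    0    0    0
  e   0    0    0    0    0
  a   0    0    0    0    0
  d   0    1    1    1    1
  d   0    1    1    1    2
LCS length = dp[5][4] = 2

2


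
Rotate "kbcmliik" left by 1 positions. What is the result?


Input: "kbcmliik", rotate left by 1
First 1 characters: "k"
Remaining characters: "bcmliik"
Concatenate remaining + first: "bcmliik" + "k" = "bcmliikk"

bcmliikk


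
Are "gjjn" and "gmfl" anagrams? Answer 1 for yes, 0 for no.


Strings: "gjjn", "gmfl"
Sorted first:  gjjn
Sorted second: fglm
Differ at position 0: 'g' vs 'f' => not anagrams

0
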